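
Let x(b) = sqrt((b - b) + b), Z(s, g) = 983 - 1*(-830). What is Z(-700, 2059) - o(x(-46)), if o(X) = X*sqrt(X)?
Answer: 1813 - 46**(3/4)*I**(3/2) ≈ 1825.5 - 12.49*I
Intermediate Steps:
Z(s, g) = 1813 (Z(s, g) = 983 + 830 = 1813)
x(b) = sqrt(b) (x(b) = sqrt(0 + b) = sqrt(b))
o(X) = X**(3/2)
Z(-700, 2059) - o(x(-46)) = 1813 - (sqrt(-46))**(3/2) = 1813 - (I*sqrt(46))**(3/2) = 1813 - 46**(3/4)*I**(3/2)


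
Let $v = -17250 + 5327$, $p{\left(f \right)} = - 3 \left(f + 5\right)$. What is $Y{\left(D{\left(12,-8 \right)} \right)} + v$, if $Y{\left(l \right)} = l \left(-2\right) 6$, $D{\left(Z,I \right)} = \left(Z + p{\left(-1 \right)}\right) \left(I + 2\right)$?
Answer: $-11923$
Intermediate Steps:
$p{\left(f \right)} = -15 - 3 f$ ($p{\left(f \right)} = - 3 \left(5 + f\right) = -15 - 3 f$)
$D{\left(Z,I \right)} = \left(-12 + Z\right) \left(2 + I\right)$ ($D{\left(Z,I \right)} = \left(Z - 12\right) \left(I + 2\right) = \left(Z + \left(-15 + 3\right)\right) \left(2 + I\right) = \left(Z - 12\right) \left(2 + I\right) = \left(-12 + Z\right) \left(2 + I\right)$)
$Y{\left(l \right)} = - 12 l$ ($Y{\left(l \right)} = - 2 l 6 = - 12 l$)
$v = -11923$
$Y{\left(D{\left(12,-8 \right)} \right)} + v = - 12 \left(-24 - -96 + 2 \cdot 12 - 96\right) - 11923 = - 12 \left(-24 + 96 + 24 - 96\right) - 11923 = \left(-12\right) 0 - 11923 = 0 - 11923 = -11923$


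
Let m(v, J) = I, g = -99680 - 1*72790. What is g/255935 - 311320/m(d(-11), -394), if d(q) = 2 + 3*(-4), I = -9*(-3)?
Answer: -15936468178/1382049 ≈ -11531.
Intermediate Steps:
I = 27
d(q) = -10 (d(q) = 2 - 12 = -10)
g = -172470 (g = -99680 - 72790 = -172470)
m(v, J) = 27
g/255935 - 311320/m(d(-11), -394) = -172470/255935 - 311320/27 = -172470*1/255935 - 311320*1/27 = -34494/51187 - 311320/27 = -15936468178/1382049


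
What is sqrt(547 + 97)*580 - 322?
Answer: -322 + 1160*sqrt(161) ≈ 14397.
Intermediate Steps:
sqrt(547 + 97)*580 - 322 = sqrt(644)*580 - 322 = (2*sqrt(161))*580 - 322 = 1160*sqrt(161) - 322 = -322 + 1160*sqrt(161)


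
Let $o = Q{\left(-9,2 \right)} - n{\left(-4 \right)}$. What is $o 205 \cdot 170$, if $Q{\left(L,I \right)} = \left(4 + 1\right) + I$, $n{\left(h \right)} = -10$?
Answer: $592450$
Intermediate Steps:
$Q{\left(L,I \right)} = 5 + I$
$o = 17$ ($o = \left(5 + 2\right) - -10 = 7 + 10 = 17$)
$o 205 \cdot 170 = 17 \cdot 205 \cdot 170 = 3485 \cdot 170 = 592450$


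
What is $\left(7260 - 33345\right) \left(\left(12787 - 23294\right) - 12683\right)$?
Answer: $604911150$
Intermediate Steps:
$\left(7260 - 33345\right) \left(\left(12787 - 23294\right) - 12683\right) = - 26085 \left(\left(12787 - 23294\right) - 12683\right) = - 26085 \left(-10507 - 12683\right) = \left(-26085\right) \left(-23190\right) = 604911150$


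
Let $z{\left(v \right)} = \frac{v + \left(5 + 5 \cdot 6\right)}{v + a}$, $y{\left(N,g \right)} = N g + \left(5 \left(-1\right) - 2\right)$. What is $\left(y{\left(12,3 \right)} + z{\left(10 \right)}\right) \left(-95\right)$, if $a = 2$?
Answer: $- \frac{12445}{4} \approx -3111.3$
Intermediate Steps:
$y{\left(N,g \right)} = -7 + N g$ ($y{\left(N,g \right)} = N g - 7 = -7 + N g$)
$z{\left(v \right)} = \frac{35 + v}{2 + v}$ ($z{\left(v \right)} = \frac{v + \left(5 + 5 \cdot 6\right)}{v + 2} = \frac{v + \left(5 + 30\right)}{2 + v} = \frac{v + 35}{2 + v} = \frac{35 + v}{2 + v}$)
$\left(y{\left(12,3 \right)} + z{\left(10 \right)}\right) \left(-95\right) = \left(\left(-7 + 12 \cdot 3\right) + \frac{35 + 10}{2 + 10}\right) \left(-95\right) = \left(\left(-7 + 36\right) + \frac{1}{12} \cdot 45\right) \left(-95\right) = \left(29 + \frac{1}{12} \cdot 45\right) \left(-95\right) = \left(29 + \frac{15}{4}\right) \left(-95\right) = \frac{131}{4} \left(-95\right) = - \frac{12445}{4}$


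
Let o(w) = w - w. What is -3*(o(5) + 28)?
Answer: -84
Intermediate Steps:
o(w) = 0
-3*(o(5) + 28) = -3*(0 + 28) = -3*28 = -84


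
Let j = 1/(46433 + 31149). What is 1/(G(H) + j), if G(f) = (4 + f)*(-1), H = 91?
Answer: -77582/7370289 ≈ -0.010526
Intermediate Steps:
G(f) = -4 - f
j = 1/77582 ≈ 1.2890e-5
1/(G(H) + j) = 1/((-4 - 1*91) + 1/77582) = 1/((-4 - 91) + 1/77582) = 1/(-95 + 1/77582) = 1/(-7370289/77582) = -77582/7370289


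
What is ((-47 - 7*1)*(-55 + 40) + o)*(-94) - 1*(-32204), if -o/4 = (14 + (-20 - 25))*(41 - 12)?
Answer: -381960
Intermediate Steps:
o = 3596 (o = -4*(14 + (-20 - 25))*(41 - 12) = -4*(14 - 45)*29 = -(-124)*29 = -4*(-899) = 3596)
((-47 - 7*1)*(-55 + 40) + o)*(-94) - 1*(-32204) = ((-47 - 7*1)*(-55 + 40) + 3596)*(-94) - 1*(-32204) = ((-47 - 7)*(-15) + 3596)*(-94) + 32204 = (-54*(-15) + 3596)*(-94) + 32204 = (810 + 3596)*(-94) + 32204 = 4406*(-94) + 32204 = -414164 + 32204 = -381960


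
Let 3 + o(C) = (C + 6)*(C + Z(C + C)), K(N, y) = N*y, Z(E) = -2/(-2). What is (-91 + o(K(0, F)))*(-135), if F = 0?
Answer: 11880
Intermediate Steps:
Z(E) = 1 (Z(E) = -2*(-½) = 1)
o(C) = -3 + (1 + C)*(6 + C) (o(C) = -3 + (C + 6)*(C + 1) = -3 + (6 + C)*(1 + C) = -3 + (1 + C)*(6 + C))
(-91 + o(K(0, F)))*(-135) = (-91 + (3 + (0*0)² + 7*(0*0)))*(-135) = (-91 + (3 + 0² + 7*0))*(-135) = (-91 + (3 + 0 + 0))*(-135) = (-91 + 3)*(-135) = -88*(-135) = 11880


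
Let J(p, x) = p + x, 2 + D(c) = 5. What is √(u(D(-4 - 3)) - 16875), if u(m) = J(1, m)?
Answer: I*√16871 ≈ 129.89*I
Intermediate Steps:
D(c) = 3 (D(c) = -2 + 5 = 3)
u(m) = 1 + m
√(u(D(-4 - 3)) - 16875) = √((1 + 3) - 16875) = √(4 - 16875) = √(-16871) = I*√16871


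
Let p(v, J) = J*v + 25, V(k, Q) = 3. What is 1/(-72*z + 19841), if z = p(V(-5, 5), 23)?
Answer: 1/13073 ≈ 7.6493e-5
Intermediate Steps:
p(v, J) = 25 + J*v
z = 94 (z = 25 + 23*3 = 25 + 69 = 94)
1/(-72*z + 19841) = 1/(-72*94 + 19841) = 1/(-6768 + 19841) = 1/13073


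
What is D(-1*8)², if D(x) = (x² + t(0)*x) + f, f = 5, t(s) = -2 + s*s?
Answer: 7225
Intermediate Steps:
t(s) = -2 + s²
D(x) = 5 + x² - 2*x (D(x) = (x² + (-2 + 0²)*x) + 5 = (x² + (-2 + 0)*x) + 5 = (x² - 2*x) + 5 = 5 + x² - 2*x)
D(-1*8)² = (5 + (-1*8)² - (-2)*8)² = (5 + (-8)² - 2*(-8))² = (5 + 64 + 16)² = 85² = 7225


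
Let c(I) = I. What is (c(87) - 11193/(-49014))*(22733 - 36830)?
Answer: -956674109/778 ≈ -1.2297e+6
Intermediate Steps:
(c(87) - 11193/(-49014))*(22733 - 36830) = (87 - 11193/(-49014))*(22733 - 36830) = (87 - 11193*(-1/49014))*(-14097) = (87 + 533/2334)*(-14097) = (203591/2334)*(-14097) = -956674109/778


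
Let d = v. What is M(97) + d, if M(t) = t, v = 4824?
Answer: 4921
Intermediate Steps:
d = 4824
M(97) + d = 97 + 4824 = 4921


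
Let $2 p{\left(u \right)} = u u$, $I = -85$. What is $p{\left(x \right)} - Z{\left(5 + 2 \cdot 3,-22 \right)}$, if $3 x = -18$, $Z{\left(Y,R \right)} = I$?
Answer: $103$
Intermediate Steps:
$Z{\left(Y,R \right)} = -85$
$x = -6$ ($x = \frac{1}{3} \left(-18\right) = -6$)
$p{\left(u \right)} = \frac{u^{2}}{2}$ ($p{\left(u \right)} = \frac{u u}{2} = \frac{u^{2}}{2}$)
$p{\left(x \right)} - Z{\left(5 + 2 \cdot 3,-22 \right)} = \frac{\left(-6\right)^{2}}{2} - -85 = \frac{1}{2} \cdot 36 + 85 = 18 + 85 = 103$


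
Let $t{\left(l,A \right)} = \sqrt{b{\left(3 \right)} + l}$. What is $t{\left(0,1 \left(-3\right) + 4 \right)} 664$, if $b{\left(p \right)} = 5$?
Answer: $664 \sqrt{5} \approx 1484.8$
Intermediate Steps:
$t{\left(l,A \right)} = \sqrt{5 + l}$
$t{\left(0,1 \left(-3\right) + 4 \right)} 664 = \sqrt{5 + 0} \cdot 664 = \sqrt{5} \cdot 664 = 664 \sqrt{5}$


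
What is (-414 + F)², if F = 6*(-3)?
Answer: 186624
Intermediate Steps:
F = -18
(-414 + F)² = (-414 - 18)² = (-432)² = 186624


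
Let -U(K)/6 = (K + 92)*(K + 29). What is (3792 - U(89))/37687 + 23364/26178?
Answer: 722407398/164428381 ≈ 4.3934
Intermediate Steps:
U(K) = -6*(29 + K)*(92 + K) (U(K) = -6*(K + 92)*(K + 29) = -6*(92 + K)*(29 + K) = -6*(29 + K)*(92 + K))
(3792 - U(89))/37687 + 23364/26178 = (3792 - (-16008 - 726*89 - 6*89²))/37687 + 23364/26178 = (3792 - (-16008 - 64614 - 6*7921))*(1/37687) + 23364*(1/26178) = (3792 - (-16008 - 64614 - 47526))*(1/37687) + 3894/4363 = (3792 - 1*(-128148))*(1/37687) + 3894/4363 = (3792 + 128148)*(1/37687) + 3894/4363 = 131940*(1/37687) + 3894/4363 = 131940/37687 + 3894/4363 = 722407398/164428381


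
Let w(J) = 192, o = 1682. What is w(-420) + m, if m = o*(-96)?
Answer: -161280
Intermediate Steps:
m = -161472 (m = 1682*(-96) = -161472)
w(-420) + m = 192 - 161472 = -161280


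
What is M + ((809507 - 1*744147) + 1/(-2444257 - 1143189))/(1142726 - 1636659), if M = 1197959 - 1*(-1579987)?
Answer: 447491209717474279/161087087738 ≈ 2.7779e+6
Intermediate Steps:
M = 2777946 (M = 1197959 + 1579987 = 2777946)
M + ((809507 - 1*744147) + 1/(-2444257 - 1143189))/(1142726 - 1636659) = 2777946 + ((809507 - 1*744147) + 1/(-2444257 - 1143189))/(1142726 - 1636659) = 2777946 + ((809507 - 744147) + 1/(-3587446))/(-493933) = 2777946 + (65360 - 1/3587446)*(-1/493933) = 2777946 + (234475470559/3587446)*(-1/493933) = 2777946 - 21315951869/161087087738 = 447491209717474279/161087087738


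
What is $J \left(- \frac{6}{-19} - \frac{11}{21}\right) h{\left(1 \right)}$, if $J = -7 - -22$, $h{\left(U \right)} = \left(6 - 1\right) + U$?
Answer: $- \frac{2490}{133} \approx -18.722$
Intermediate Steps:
$h{\left(U \right)} = 5 + U$
$J = 15$ ($J = -7 + 22 = 15$)
$J \left(- \frac{6}{-19} - \frac{11}{21}\right) h{\left(1 \right)} = 15 \left(- \frac{6}{-19} - \frac{11}{21}\right) \left(5 + 1\right) = 15 \left(\left(-6\right) \left(- \frac{1}{19}\right) - \frac{11}{21}\right) 6 = 15 \left(\frac{6}{19} - \frac{11}{21}\right) 6 = 15 \left(- \frac{83}{399}\right) 6 = \left(- \frac{415}{133}\right) 6 = - \frac{2490}{133}$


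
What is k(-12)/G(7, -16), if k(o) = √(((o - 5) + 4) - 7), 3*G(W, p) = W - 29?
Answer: -3*I*√5/11 ≈ -0.60984*I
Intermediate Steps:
G(W, p) = -29/3 + W/3 (G(W, p) = (W - 29)/3 = (-29 + W)/3 = -29/3 + W/3)
k(o) = √(-8 + o) (k(o) = √(((-5 + o) + 4) - 7) = √((-1 + o) - 7) = √(-8 + o))
k(-12)/G(7, -16) = √(-8 - 12)/(-29/3 + (⅓)*7) = √(-20)/(-29/3 + 7/3) = (2*I*√5)/(-22/3) = (2*I*√5)*(-3/22) = -3*I*√5/11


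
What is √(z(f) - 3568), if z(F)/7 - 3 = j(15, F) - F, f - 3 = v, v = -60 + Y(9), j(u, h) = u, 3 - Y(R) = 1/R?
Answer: I*√27569/3 ≈ 55.346*I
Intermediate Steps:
Y(R) = 3 - 1/R
v = -514/9 (v = -60 + (3 - 1/9) = -60 + (3 - 1*⅑) = -60 + (3 - ⅑) = -60 + 26/9 = -514/9 ≈ -57.111)
f = -487/9 (f = 3 - 514/9 = -487/9 ≈ -54.111)
z(F) = 126 - 7*F (z(F) = 21 + 7*(15 - F) = 21 + (105 - 7*F) = 126 - 7*F)
√(z(f) - 3568) = √((126 - 7*(-487/9)) - 3568) = √((126 + 3409/9) - 3568) = √(4543/9 - 3568) = √(-27569/9) = I*√27569/3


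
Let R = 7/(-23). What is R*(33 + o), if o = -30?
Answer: -21/23 ≈ -0.91304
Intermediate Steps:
R = -7/23 (R = 7*(-1/23) = -7/23 ≈ -0.30435)
R*(33 + o) = -7*(33 - 30)/23 = -7/23*3 = -21/23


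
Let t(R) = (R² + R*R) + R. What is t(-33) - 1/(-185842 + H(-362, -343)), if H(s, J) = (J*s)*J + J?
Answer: 91752638836/42775123 ≈ 2145.0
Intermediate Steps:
t(R) = R + 2*R² (t(R) = (R² + R²) + R = 2*R² + R = R + 2*R²)
H(s, J) = J + s*J² (H(s, J) = s*J² + J = J + s*J²)
t(-33) - 1/(-185842 + H(-362, -343)) = -33*(1 + 2*(-33)) - 1/(-185842 - 343*(1 - 343*(-362))) = -33*(1 - 66) - 1/(-185842 - 343*(1 + 124166)) = -33*(-65) - 1/(-185842 - 343*124167) = 2145 - 1/(-185842 - 42589281) = 2145 - 1/(-42775123) = 2145 - 1*(-1/42775123) = 2145 + 1/42775123 = 91752638836/42775123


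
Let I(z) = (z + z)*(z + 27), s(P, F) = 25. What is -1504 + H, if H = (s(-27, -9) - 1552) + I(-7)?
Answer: -3311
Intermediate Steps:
I(z) = 2*z*(27 + z) (I(z) = (2*z)*(27 + z) = 2*z*(27 + z))
H = -1807 (H = (25 - 1552) + 2*(-7)*(27 - 7) = -1527 + 2*(-7)*20 = -1527 - 280 = -1807)
-1504 + H = -1504 - 1807 = -3311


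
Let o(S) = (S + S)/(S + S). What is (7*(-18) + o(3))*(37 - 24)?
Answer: -1625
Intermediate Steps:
o(S) = 1 (o(S) = (2*S)/((2*S)) = (2*S)*(1/(2*S)) = 1)
(7*(-18) + o(3))*(37 - 24) = (7*(-18) + 1)*(37 - 24) = (-126 + 1)*13 = -125*13 = -1625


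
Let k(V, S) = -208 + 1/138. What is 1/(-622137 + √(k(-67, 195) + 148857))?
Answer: -85854906/53413493140559 - √2830871694/53413493140559 ≈ -1.6084e-6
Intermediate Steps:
k(V, S) = -28703/138 (k(V, S) = -208 + 1/138 = -28703/138)
1/(-622137 + √(k(-67, 195) + 148857)) = 1/(-622137 + √(-28703/138 + 148857)) = 1/(-622137 + √(20513563/138)) = 1/(-622137 + √2830871694/138)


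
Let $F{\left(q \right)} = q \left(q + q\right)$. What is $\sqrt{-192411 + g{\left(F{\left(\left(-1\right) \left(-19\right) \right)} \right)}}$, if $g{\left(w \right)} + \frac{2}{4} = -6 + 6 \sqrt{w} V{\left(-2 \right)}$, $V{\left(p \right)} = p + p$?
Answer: $\frac{\sqrt{-769670 - 1824 \sqrt{2}}}{2} \approx 439.39 i$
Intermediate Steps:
$V{\left(p \right)} = 2 p$
$F{\left(q \right)} = 2 q^{2}$ ($F{\left(q \right)} = q 2 q = 2 q^{2}$)
$g{\left(w \right)} = - \frac{13}{2} - 24 \sqrt{w}$ ($g{\left(w \right)} = - \frac{1}{2} + \left(-6 + 6 \sqrt{w} 2 \left(-2\right)\right) = - \frac{1}{2} + \left(-6 + 6 \sqrt{w} \left(-4\right)\right) = - \frac{1}{2} - \left(6 + 24 \sqrt{w}\right) = - \frac{13}{2} - 24 \sqrt{w}$)
$\sqrt{-192411 + g{\left(F{\left(\left(-1\right) \left(-19\right) \right)} \right)}} = \sqrt{-192411 - \left(\frac{13}{2} + 24 \sqrt{2 \left(\left(-1\right) \left(-19\right)\right)^{2}}\right)} = \sqrt{-192411 - \left(\frac{13}{2} + 24 \sqrt{2 \cdot 19^{2}}\right)} = \sqrt{-192411 - \left(\frac{13}{2} + 24 \sqrt{2 \cdot 361}\right)} = \sqrt{-192411 - \left(\frac{13}{2} + 24 \sqrt{722}\right)} = \sqrt{-192411 - \left(\frac{13}{2} + 24 \cdot 19 \sqrt{2}\right)} = \sqrt{-192411 - \left(\frac{13}{2} + 456 \sqrt{2}\right)} = \sqrt{- \frac{384835}{2} - 456 \sqrt{2}}$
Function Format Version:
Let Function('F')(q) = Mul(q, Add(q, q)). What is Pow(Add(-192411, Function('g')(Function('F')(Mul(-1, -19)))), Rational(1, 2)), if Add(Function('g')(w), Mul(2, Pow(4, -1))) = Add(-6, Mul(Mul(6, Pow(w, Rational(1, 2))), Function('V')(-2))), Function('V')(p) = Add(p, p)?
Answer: Mul(Rational(1, 2), Pow(Add(-769670, Mul(-1824, Pow(2, Rational(1, 2)))), Rational(1, 2))) ≈ Mul(439.39, I)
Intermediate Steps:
Function('V')(p) = Mul(2, p)
Function('F')(q) = Mul(2, Pow(q, 2)) (Function('F')(q) = Mul(q, Mul(2, q)) = Mul(2, Pow(q, 2)))
Function('g')(w) = Add(Rational(-13, 2), Mul(-24, Pow(w, Rational(1, 2)))) (Function('g')(w) = Add(Rational(-1, 2), Add(-6, Mul(Mul(6, Pow(w, Rational(1, 2))), Mul(2, -2)))) = Add(Rational(-1, 2), Add(-6, Mul(Mul(6, Pow(w, Rational(1, 2))), -4))) = Add(Rational(-1, 2), Add(-6, Mul(-24, Pow(w, Rational(1, 2))))) = Add(Rational(-13, 2), Mul(-24, Pow(w, Rational(1, 2)))))
Pow(Add(-192411, Function('g')(Function('F')(Mul(-1, -19)))), Rational(1, 2)) = Pow(Add(-192411, Add(Rational(-13, 2), Mul(-24, Pow(Mul(2, Pow(Mul(-1, -19), 2)), Rational(1, 2))))), Rational(1, 2)) = Pow(Add(-192411, Add(Rational(-13, 2), Mul(-24, Pow(Mul(2, Pow(19, 2)), Rational(1, 2))))), Rational(1, 2)) = Pow(Add(-192411, Add(Rational(-13, 2), Mul(-24, Pow(Mul(2, 361), Rational(1, 2))))), Rational(1, 2)) = Pow(Add(-192411, Add(Rational(-13, 2), Mul(-24, Pow(722, Rational(1, 2))))), Rational(1, 2)) = Pow(Add(-192411, Add(Rational(-13, 2), Mul(-24, Mul(19, Pow(2, Rational(1, 2)))))), Rational(1, 2)) = Pow(Add(-192411, Add(Rational(-13, 2), Mul(-456, Pow(2, Rational(1, 2))))), Rational(1, 2)) = Pow(Add(Rational(-384835, 2), Mul(-456, Pow(2, Rational(1, 2)))), Rational(1, 2))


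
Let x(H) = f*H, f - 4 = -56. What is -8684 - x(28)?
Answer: -7228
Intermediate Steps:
f = -52 (f = 4 - 56 = -52)
x(H) = -52*H
-8684 - x(28) = -8684 - (-52)*28 = -8684 - 1*(-1456) = -8684 + 1456 = -7228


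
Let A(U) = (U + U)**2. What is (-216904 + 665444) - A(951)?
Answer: -3169064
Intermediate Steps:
A(U) = 4*U**2 (A(U) = (2*U)**2 = 4*U**2)
(-216904 + 665444) - A(951) = (-216904 + 665444) - 4*951**2 = 448540 - 4*904401 = 448540 - 1*3617604 = 448540 - 3617604 = -3169064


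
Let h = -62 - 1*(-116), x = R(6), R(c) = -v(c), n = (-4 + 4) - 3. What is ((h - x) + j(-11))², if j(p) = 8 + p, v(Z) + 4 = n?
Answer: 1936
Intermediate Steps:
n = -3 (n = 0 - 3 = -3)
v(Z) = -7 (v(Z) = -4 - 3 = -7)
R(c) = 7 (R(c) = -1*(-7) = 7)
x = 7
h = 54 (h = -62 + 116 = 54)
((h - x) + j(-11))² = ((54 - 1*7) + (8 - 11))² = ((54 - 7) - 3)² = (47 - 3)² = 44² = 1936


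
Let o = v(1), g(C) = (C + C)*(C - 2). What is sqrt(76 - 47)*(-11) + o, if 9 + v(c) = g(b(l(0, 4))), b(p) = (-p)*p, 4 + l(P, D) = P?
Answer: 567 - 11*sqrt(29) ≈ 507.76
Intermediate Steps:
l(P, D) = -4 + P
b(p) = -p**2
g(C) = 2*C*(-2 + C) (g(C) = (2*C)*(-2 + C) = 2*C*(-2 + C))
v(c) = 567 (v(c) = -9 + 2*(-(-4 + 0)**2)*(-2 - (-4 + 0)**2) = -9 + 2*(-1*(-4)**2)*(-2 - 1*(-4)**2) = -9 + 2*(-1*16)*(-2 - 1*16) = -9 + 2*(-16)*(-2 - 16) = -9 + 2*(-16)*(-18) = -9 + 576 = 567)
o = 567
sqrt(76 - 47)*(-11) + o = sqrt(76 - 47)*(-11) + 567 = sqrt(29)*(-11) + 567 = -11*sqrt(29) + 567 = 567 - 11*sqrt(29)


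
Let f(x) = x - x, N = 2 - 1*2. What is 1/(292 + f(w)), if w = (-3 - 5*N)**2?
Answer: 1/292 ≈ 0.0034247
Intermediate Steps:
N = 0 (N = 2 - 2 = 0)
w = 9 (w = (-3 - 5*0)**2 = (-3 + 0)**2 = (-3)**2 = 9)
f(x) = 0
1/(292 + f(w)) = 1/(292 + 0) = 1/292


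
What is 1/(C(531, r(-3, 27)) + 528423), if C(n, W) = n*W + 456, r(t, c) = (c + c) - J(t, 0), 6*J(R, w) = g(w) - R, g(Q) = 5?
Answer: 1/556845 ≈ 1.7958e-6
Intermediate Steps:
J(R, w) = ⅚ - R/6 (J(R, w) = (5 - R)/6 = ⅚ - R/6)
r(t, c) = -⅚ + 2*c + t/6 (r(t, c) = (c + c) - (⅚ - t/6) = 2*c + (-⅚ + t/6) = -⅚ + 2*c + t/6)
C(n, W) = 456 + W*n (C(n, W) = W*n + 456 = 456 + W*n)
1/(C(531, r(-3, 27)) + 528423) = 1/((456 + (-⅚ + 2*27 + (⅙)*(-3))*531) + 528423) = 1/((456 + (-⅚ + 54 - ½)*531) + 528423) = 1/((456 + (158/3)*531) + 528423) = 1/((456 + 27966) + 528423) = 1/(28422 + 528423) = 1/556845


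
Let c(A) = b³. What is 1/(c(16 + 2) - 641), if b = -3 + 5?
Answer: -1/633 ≈ -0.0015798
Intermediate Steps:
b = 2
c(A) = 8 (c(A) = 2³ = 8)
1/(c(16 + 2) - 641) = 1/(8 - 641) = 1/(-633) = -1/633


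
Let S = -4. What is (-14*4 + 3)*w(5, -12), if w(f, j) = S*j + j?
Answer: -1908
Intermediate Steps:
w(f, j) = -3*j (w(f, j) = -4*j + j = -3*j)
(-14*4 + 3)*w(5, -12) = (-14*4 + 3)*(-3*(-12)) = (-56 + 3)*36 = -53*36 = -1908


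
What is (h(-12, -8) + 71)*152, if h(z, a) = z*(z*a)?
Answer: -164312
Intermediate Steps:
h(z, a) = a*z² (h(z, a) = z*(a*z) = a*z²)
(h(-12, -8) + 71)*152 = (-8*(-12)² + 71)*152 = (-8*144 + 71)*152 = (-1152 + 71)*152 = -1081*152 = -164312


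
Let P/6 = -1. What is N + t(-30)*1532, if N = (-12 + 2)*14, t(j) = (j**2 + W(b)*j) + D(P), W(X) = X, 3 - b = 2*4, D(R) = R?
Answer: 1599268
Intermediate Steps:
P = -6 (P = 6*(-1) = -6)
b = -5 (b = 3 - 2*4 = 3 - 1*8 = 3 - 8 = -5)
t(j) = -6 + j**2 - 5*j (t(j) = (j**2 - 5*j) - 6 = -6 + j**2 - 5*j)
N = -140 (N = -10*14 = -140)
N + t(-30)*1532 = -140 + (-6 + (-30)**2 - 5*(-30))*1532 = -140 + (-6 + 900 + 150)*1532 = -140 + 1044*1532 = -140 + 1599408 = 1599268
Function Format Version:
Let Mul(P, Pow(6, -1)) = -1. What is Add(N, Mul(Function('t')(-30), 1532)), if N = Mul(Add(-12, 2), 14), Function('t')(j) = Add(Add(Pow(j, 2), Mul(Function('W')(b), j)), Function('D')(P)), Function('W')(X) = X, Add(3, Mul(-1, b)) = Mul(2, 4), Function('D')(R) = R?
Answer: 1599268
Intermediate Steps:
P = -6 (P = Mul(6, -1) = -6)
b = -5 (b = Add(3, Mul(-1, Mul(2, 4))) = Add(3, Mul(-1, 8)) = Add(3, -8) = -5)
Function('t')(j) = Add(-6, Pow(j, 2), Mul(-5, j)) (Function('t')(j) = Add(Add(Pow(j, 2), Mul(-5, j)), -6) = Add(-6, Pow(j, 2), Mul(-5, j)))
N = -140 (N = Mul(-10, 14) = -140)
Add(N, Mul(Function('t')(-30), 1532)) = Add(-140, Mul(Add(-6, Pow(-30, 2), Mul(-5, -30)), 1532)) = Add(-140, Mul(Add(-6, 900, 150), 1532)) = Add(-140, Mul(1044, 1532)) = Add(-140, 1599408) = 1599268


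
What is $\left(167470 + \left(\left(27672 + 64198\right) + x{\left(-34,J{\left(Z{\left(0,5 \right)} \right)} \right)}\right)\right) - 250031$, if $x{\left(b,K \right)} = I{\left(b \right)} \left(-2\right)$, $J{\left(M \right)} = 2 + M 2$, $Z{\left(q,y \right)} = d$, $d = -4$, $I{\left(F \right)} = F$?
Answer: $9377$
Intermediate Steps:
$Z{\left(q,y \right)} = -4$
$J{\left(M \right)} = 2 + 2 M$
$x{\left(b,K \right)} = - 2 b$ ($x{\left(b,K \right)} = b \left(-2\right) = - 2 b$)
$\left(167470 + \left(\left(27672 + 64198\right) + x{\left(-34,J{\left(Z{\left(0,5 \right)} \right)} \right)}\right)\right) - 250031 = \left(167470 + \left(\left(27672 + 64198\right) - -68\right)\right) - 250031 = \left(167470 + \left(91870 + 68\right)\right) - 250031 = \left(167470 + 91938\right) - 250031 = 259408 - 250031 = 9377$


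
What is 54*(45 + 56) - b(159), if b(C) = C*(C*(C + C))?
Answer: -8033904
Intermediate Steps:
b(C) = 2*C³ (b(C) = C*(C*(2*C)) = C*(2*C²) = 2*C³)
54*(45 + 56) - b(159) = 54*(45 + 56) - 2*159³ = 54*101 - 2*4019679 = 5454 - 1*8039358 = 5454 - 8039358 = -8033904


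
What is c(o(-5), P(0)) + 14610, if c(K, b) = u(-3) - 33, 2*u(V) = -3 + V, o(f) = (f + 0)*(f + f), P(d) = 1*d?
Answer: 14574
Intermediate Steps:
P(d) = d
o(f) = 2*f² (o(f) = f*(2*f) = 2*f²)
u(V) = -3/2 + V/2 (u(V) = (-3 + V)/2 = -3/2 + V/2)
c(K, b) = -36 (c(K, b) = (-3/2 + (½)*(-3)) - 33 = (-3/2 - 3/2) - 33 = -3 - 33 = -36)
c(o(-5), P(0)) + 14610 = -36 + 14610 = 14574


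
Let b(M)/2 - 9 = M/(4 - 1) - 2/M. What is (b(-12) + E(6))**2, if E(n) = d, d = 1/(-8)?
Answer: 60025/576 ≈ 104.21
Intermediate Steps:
d = -1/8 ≈ -0.12500
E(n) = -1/8
b(M) = 18 - 4/M + 2*M/3 (b(M) = 18 + 2*(M/(4 - 1) - 2/M) = 18 + 2*(M/3 - 2/M) = 18 + 2*(-2/M + M/3) = 18 + (-4/M + 2*M/3) = 18 - 4/M + 2*M/3)
(b(-12) + E(6))**2 = ((18 - 4/(-12) + (2/3)*(-12)) - 1/8)**2 = ((18 - 4*(-1/12) - 8) - 1/8)**2 = ((18 + 1/3 - 8) - 1/8)**2 = (31/3 - 1/8)**2 = (245/24)**2 = 60025/576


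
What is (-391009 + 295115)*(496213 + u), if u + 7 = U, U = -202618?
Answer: -28153327672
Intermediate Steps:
u = -202625 (u = -7 - 202618 = -202625)
(-391009 + 295115)*(496213 + u) = (-391009 + 295115)*(496213 - 202625) = -95894*293588 = -28153327672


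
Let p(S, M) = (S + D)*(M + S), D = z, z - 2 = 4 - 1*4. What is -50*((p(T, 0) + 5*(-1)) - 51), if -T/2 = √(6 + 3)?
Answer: 1600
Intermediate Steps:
z = 2 (z = 2 + (4 - 1*4) = 2 + (4 - 4) = 2 + 0 = 2)
T = -6 (T = -2*√(6 + 3) = -2*√9 = -2*3 = -6)
D = 2
p(S, M) = (2 + S)*(M + S) (p(S, M) = (S + 2)*(M + S) = (2 + S)*(M + S))
-50*((p(T, 0) + 5*(-1)) - 51) = -50*((((-6)² + 2*0 + 2*(-6) + 0*(-6)) + 5*(-1)) - 51) = -50*(((36 + 0 - 12 + 0) - 5) - 51) = -50*((24 - 5) - 51) = -50*(19 - 51) = -50*(-32) = 1600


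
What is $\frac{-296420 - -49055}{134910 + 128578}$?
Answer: $- \frac{10755}{11456} \approx -0.93881$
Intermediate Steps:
$\frac{-296420 - -49055}{134910 + 128578} = \frac{-296420 + \left(-57935 + 106990\right)}{263488} = \left(-296420 + 49055\right) \frac{1}{263488} = \left(-247365\right) \frac{1}{263488} = - \frac{10755}{11456}$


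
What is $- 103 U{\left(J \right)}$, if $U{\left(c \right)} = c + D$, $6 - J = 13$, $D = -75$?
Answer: $8446$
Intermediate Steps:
$J = -7$ ($J = 6 - 13 = -7$)
$U{\left(c \right)} = -75 + c$ ($U{\left(c \right)} = c - 75 = -75 + c$)
$- 103 U{\left(J \right)} = - 103 \left(-75 - 7\right) = \left(-103\right) \left(-82\right) = 8446$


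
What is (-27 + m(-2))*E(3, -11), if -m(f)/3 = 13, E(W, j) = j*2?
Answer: 1452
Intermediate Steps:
E(W, j) = 2*j
m(f) = -39 (m(f) = -3*13 = -39)
(-27 + m(-2))*E(3, -11) = (-27 - 39)*(2*(-11)) = -66*(-22) = 1452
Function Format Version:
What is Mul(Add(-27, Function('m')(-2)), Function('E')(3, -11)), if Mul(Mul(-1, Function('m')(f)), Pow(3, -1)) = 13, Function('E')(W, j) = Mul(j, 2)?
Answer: 1452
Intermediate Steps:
Function('E')(W, j) = Mul(2, j)
Function('m')(f) = -39 (Function('m')(f) = Mul(-3, 13) = -39)
Mul(Add(-27, Function('m')(-2)), Function('E')(3, -11)) = Mul(Add(-27, -39), Mul(2, -11)) = Mul(-66, -22) = 1452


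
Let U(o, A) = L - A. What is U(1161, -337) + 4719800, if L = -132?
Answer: 4720005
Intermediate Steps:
U(o, A) = -132 - A
U(1161, -337) + 4719800 = (-132 - 1*(-337)) + 4719800 = (-132 + 337) + 4719800 = 205 + 4719800 = 4720005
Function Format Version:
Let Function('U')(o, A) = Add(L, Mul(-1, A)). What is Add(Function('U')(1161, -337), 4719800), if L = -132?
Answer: 4720005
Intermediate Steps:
Function('U')(o, A) = Add(-132, Mul(-1, A))
Add(Function('U')(1161, -337), 4719800) = Add(Add(-132, Mul(-1, -337)), 4719800) = Add(Add(-132, 337), 4719800) = Add(205, 4719800) = 4720005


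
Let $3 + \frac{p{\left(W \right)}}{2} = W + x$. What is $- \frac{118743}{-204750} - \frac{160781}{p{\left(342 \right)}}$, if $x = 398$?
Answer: $- \frac{2728740214}{25150125} \approx -108.5$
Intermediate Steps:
$p{\left(W \right)} = 790 + 2 W$ ($p{\left(W \right)} = -6 + 2 \left(W + 398\right) = -6 + 2 \left(398 + W\right) = -6 + \left(796 + 2 W\right) = 790 + 2 W$)
$- \frac{118743}{-204750} - \frac{160781}{p{\left(342 \right)}} = - \frac{118743}{-204750} - \frac{160781}{790 + 2 \cdot 342} = \left(-118743\right) \left(- \frac{1}{204750}\right) - \frac{160781}{790 + 684} = \frac{39581}{68250} - \frac{160781}{1474} = - \frac{2728740214}{25150125}$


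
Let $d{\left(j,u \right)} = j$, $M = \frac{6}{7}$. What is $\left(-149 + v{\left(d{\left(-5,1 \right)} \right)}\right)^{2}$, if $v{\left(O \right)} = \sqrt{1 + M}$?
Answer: $\frac{\left(1043 - \sqrt{91}\right)^{2}}{49} \approx 21797.0$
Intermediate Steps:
$M = \frac{6}{7}$ ($M = 6 \cdot \frac{1}{7} = \frac{6}{7} \approx 0.85714$)
$v{\left(O \right)} = \frac{\sqrt{91}}{7}$ ($v{\left(O \right)} = \sqrt{1 + \frac{6}{7}} = \sqrt{\frac{13}{7}} = \frac{\sqrt{91}}{7}$)
$\left(-149 + v{\left(d{\left(-5,1 \right)} \right)}\right)^{2} = \left(-149 + \frac{\sqrt{91}}{7}\right)^{2}$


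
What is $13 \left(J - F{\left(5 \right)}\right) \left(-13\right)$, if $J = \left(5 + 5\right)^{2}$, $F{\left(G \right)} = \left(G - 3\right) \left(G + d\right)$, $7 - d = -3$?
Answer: $-11830$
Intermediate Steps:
$d = 10$ ($d = 7 - -3 = 7 + 3 = 10$)
$F{\left(G \right)} = \left(-3 + G\right) \left(10 + G\right)$ ($F{\left(G \right)} = \left(G - 3\right) \left(G + 10\right) = \left(-3 + G\right) \left(10 + G\right)$)
$J = 100$ ($J = 10^{2} = 100$)
$13 \left(J - F{\left(5 \right)}\right) \left(-13\right) = 13 \left(100 - \left(-30 + 5^{2} + 7 \cdot 5\right)\right) \left(-13\right) = 13 \left(100 - \left(-30 + 25 + 35\right)\right) \left(-13\right) = 13 \left(100 - 30\right) \left(-13\right) = 13 \cdot 70 \left(-13\right) = 910 \left(-13\right) = -11830$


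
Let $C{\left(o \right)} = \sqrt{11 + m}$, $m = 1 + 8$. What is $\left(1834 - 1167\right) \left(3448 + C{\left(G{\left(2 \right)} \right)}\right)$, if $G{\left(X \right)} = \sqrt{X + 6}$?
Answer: $2299816 + 1334 \sqrt{5} \approx 2.3028 \cdot 10^{6}$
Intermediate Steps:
$m = 9$
$G{\left(X \right)} = \sqrt{6 + X}$
$C{\left(o \right)} = 2 \sqrt{5}$ ($C{\left(o \right)} = \sqrt{11 + 9} = \sqrt{20} = 2 \sqrt{5}$)
$\left(1834 - 1167\right) \left(3448 + C{\left(G{\left(2 \right)} \right)}\right) = \left(1834 - 1167\right) \left(3448 + 2 \sqrt{5}\right) = 667 \left(3448 + 2 \sqrt{5}\right) = 2299816 + 1334 \sqrt{5}$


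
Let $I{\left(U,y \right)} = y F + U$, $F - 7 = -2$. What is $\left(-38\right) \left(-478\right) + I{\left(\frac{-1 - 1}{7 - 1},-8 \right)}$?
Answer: $\frac{54371}{3} \approx 18124.0$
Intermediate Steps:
$F = 5$ ($F = 7 - 2 = 5$)
$I{\left(U,y \right)} = U + 5 y$ ($I{\left(U,y \right)} = y 5 + U = 5 y + U = U + 5 y$)
$\left(-38\right) \left(-478\right) + I{\left(\frac{-1 - 1}{7 - 1},-8 \right)} = \left(-38\right) \left(-478\right) + \left(\frac{-1 - 1}{7 - 1} + 5 \left(-8\right)\right) = 18164 - \left(40 + \frac{2}{6}\right) = 18164 - \frac{121}{3} = \frac{54371}{3}$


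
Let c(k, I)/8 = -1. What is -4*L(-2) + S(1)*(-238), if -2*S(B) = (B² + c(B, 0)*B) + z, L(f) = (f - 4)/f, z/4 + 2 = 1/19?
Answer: -33667/19 ≈ -1771.9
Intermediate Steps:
c(k, I) = -8 (c(k, I) = 8*(-1) = -8)
z = -148/19 (z = -8 + 4*(1/19) = -8 + 4/19 = -148/19 ≈ -7.7895)
L(f) = (-4 + f)/f
S(B) = 74/19 + 4*B - B²/2 (S(B) = -((B² - 8*B) - 148/19)/2 = -(-148/19 + B² - 8*B)/2 = 74/19 + 4*B - B²/2)
-4*L(-2) + S(1)*(-238) = -4*(-4 - 2)/(-2) + (74/19 + 4*1 - ½*1²)*(-238) = -(-2)*(-6) + (74/19 + 4 - ½*1)*(-238) = -4*3 + (74/19 + 4 - ½)*(-238) = -12 + (281/38)*(-238) = -12 - 33439/19 = -33667/19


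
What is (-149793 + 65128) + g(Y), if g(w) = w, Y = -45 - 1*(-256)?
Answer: -84454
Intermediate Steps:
Y = 211 (Y = -45 + 256 = 211)
(-149793 + 65128) + g(Y) = (-149793 + 65128) + 211 = -84665 + 211 = -84454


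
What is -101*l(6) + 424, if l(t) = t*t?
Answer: -3212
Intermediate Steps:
l(t) = t²
-101*l(6) + 424 = -101*6² + 424 = -101*36 + 424 = -3636 + 424 = -3212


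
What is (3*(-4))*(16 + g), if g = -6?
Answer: -120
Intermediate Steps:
(3*(-4))*(16 + g) = (3*(-4))*(16 - 6) = -12*10 = -120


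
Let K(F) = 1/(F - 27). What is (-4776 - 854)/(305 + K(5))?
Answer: -123860/6709 ≈ -18.462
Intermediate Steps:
K(F) = 1/(-27 + F)
(-4776 - 854)/(305 + K(5)) = (-4776 - 854)/(305 + 1/(-27 + 5)) = -5630/(305 + 1/(-22)) = -5630/(305 - 1/22) = -5630/6709/22 = -5630*22/6709 = -123860/6709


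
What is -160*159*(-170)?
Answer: 4324800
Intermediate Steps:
-160*159*(-170) = -25440*(-170) = 4324800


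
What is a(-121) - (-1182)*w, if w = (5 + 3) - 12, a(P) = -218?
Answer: -4946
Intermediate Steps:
w = -4 (w = 8 - 12 = -4)
a(-121) - (-1182)*w = -218 - (-1182)*(-4) = -218 - 1*4728 = -218 - 4728 = -4946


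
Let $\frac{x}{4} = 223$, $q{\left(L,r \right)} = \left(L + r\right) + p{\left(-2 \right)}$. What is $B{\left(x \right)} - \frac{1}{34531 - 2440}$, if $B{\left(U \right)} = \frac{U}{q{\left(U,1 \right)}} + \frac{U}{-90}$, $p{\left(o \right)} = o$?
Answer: $- \frac{424608203}{47655135} \approx -8.91$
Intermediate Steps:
$q{\left(L,r \right)} = -2 + L + r$ ($q{\left(L,r \right)} = \left(L + r\right) - 2 = -2 + L + r$)
$x = 892$ ($x = 4 \cdot 223 = 892$)
$B{\left(U \right)} = - \frac{U}{90} + \frac{U}{-1 + U}$ ($B{\left(U \right)} = \frac{U}{-2 + U + 1} + \frac{U}{-90} = \frac{U}{-1 + U} + U \left(- \frac{1}{90}\right) = \frac{U}{-1 + U} - \frac{U}{90} = - \frac{U}{90} + \frac{U}{-1 + U}$)
$B{\left(x \right)} - \frac{1}{34531 - 2440} = \frac{1}{90} \cdot 892 \frac{1}{-1 + 892} \left(91 - 892\right) - \frac{1}{34531 - 2440} = \frac{1}{90} \cdot 892 \cdot \frac{1}{891} \left(91 - 892\right) - \frac{1}{32091} = \frac{1}{90} \cdot 892 \cdot \frac{1}{891} \left(-801\right) - \frac{1}{32091} = - \frac{39694}{4455} - \frac{1}{32091} = - \frac{424608203}{47655135}$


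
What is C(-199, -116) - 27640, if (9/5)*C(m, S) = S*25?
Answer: -263260/9 ≈ -29251.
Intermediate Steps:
C(m, S) = 125*S/9 (C(m, S) = 5*(S*25)/9 = 5*(25*S)/9 = 125*S/9)
C(-199, -116) - 27640 = (125/9)*(-116) - 27640 = -14500/9 - 27640 = -263260/9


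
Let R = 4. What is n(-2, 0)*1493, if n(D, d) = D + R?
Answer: 2986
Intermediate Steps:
n(D, d) = 4 + D (n(D, d) = D + 4 = 4 + D)
n(-2, 0)*1493 = (4 - 2)*1493 = 2*1493 = 2986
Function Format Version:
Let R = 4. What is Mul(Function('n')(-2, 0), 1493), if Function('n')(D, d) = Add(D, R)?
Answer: 2986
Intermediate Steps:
Function('n')(D, d) = Add(4, D) (Function('n')(D, d) = Add(D, 4) = Add(4, D))
Mul(Function('n')(-2, 0), 1493) = Mul(Add(4, -2), 1493) = Mul(2, 1493) = 2986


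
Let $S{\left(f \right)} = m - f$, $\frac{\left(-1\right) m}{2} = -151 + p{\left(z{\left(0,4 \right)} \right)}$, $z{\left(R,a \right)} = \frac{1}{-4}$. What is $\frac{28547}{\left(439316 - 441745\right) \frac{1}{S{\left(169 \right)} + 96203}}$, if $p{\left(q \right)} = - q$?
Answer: $- \frac{5500179037}{4858} \approx -1.1322 \cdot 10^{6}$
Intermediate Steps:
$z{\left(R,a \right)} = - \frac{1}{4}$
$m = \frac{603}{2}$ ($m = - 2 \left(-151 - - \frac{1}{4}\right) = - 2 \left(-151 + \frac{1}{4}\right) = \left(-2\right) \left(- \frac{603}{4}\right) = \frac{603}{2} \approx 301.5$)
$S{\left(f \right)} = \frac{603}{2} - f$
$\frac{28547}{\left(439316 - 441745\right) \frac{1}{S{\left(169 \right)} + 96203}} = \frac{28547}{\left(439316 - 441745\right) \frac{1}{\left(\frac{603}{2} - 169\right) + 96203}} = \frac{28547}{\left(-2429\right) \frac{1}{\left(\frac{603}{2} - 169\right) + 96203}} = \frac{28547}{\left(-2429\right) \frac{1}{\frac{265}{2} + 96203}} = \frac{28547}{\left(-2429\right) \frac{1}{\frac{192671}{2}}} = \frac{28547}{\left(-2429\right) \frac{2}{192671}} = \frac{28547}{- \frac{4858}{192671}} = 28547 \left(- \frac{192671}{4858}\right) = - \frac{5500179037}{4858}$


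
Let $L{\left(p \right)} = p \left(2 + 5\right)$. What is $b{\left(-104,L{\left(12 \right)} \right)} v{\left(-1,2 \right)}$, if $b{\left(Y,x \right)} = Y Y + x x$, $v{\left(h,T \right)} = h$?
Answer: $-17872$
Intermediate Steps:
$L{\left(p \right)} = 7 p$ ($L{\left(p \right)} = p 7 = 7 p$)
$b{\left(Y,x \right)} = Y^{2} + x^{2}$
$b{\left(-104,L{\left(12 \right)} \right)} v{\left(-1,2 \right)} = \left(\left(-104\right)^{2} + \left(7 \cdot 12\right)^{2}\right) \left(-1\right) = \left(10816 + 84^{2}\right) \left(-1\right) = \left(10816 + 7056\right) \left(-1\right) = 17872 \left(-1\right) = -17872$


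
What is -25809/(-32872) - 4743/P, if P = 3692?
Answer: -2165181/4334408 ≈ -0.49953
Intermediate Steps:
-25809/(-32872) - 4743/P = -25809/(-32872) - 4743/3692 = -25809*(-1/32872) - 4743*1/3692 = 3687/4696 - 4743/3692 = -2165181/4334408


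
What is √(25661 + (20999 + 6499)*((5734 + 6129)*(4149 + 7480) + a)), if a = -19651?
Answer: √3792941495309 ≈ 1.9475e+6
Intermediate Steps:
√(25661 + (20999 + 6499)*((5734 + 6129)*(4149 + 7480) + a)) = √(25661 + (20999 + 6499)*((5734 + 6129)*(4149 + 7480) - 19651)) = √(25661 + 27498*(11863*11629 - 19651)) = √(25661 + 27498*(137954827 - 19651)) = √(25661 + 27498*137935176) = √(25661 + 3792941469648) = √3792941495309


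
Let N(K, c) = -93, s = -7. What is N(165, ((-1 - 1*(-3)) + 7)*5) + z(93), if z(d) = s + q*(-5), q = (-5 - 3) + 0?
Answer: -60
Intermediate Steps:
q = -8 (q = -8 + 0 = -8)
z(d) = 33 (z(d) = -7 - 8*(-5) = -7 + 40 = 33)
N(165, ((-1 - 1*(-3)) + 7)*5) + z(93) = -93 + 33 = -60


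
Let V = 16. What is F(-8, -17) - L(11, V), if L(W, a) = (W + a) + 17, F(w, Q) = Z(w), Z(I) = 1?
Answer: -43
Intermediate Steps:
F(w, Q) = 1
L(W, a) = 17 + W + a
F(-8, -17) - L(11, V) = 1 - (17 + 11 + 16) = 1 - 1*44 = 1 - 44 = -43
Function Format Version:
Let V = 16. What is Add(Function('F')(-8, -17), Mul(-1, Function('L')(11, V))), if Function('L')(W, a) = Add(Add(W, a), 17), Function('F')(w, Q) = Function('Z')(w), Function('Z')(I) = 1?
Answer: -43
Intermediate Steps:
Function('F')(w, Q) = 1
Function('L')(W, a) = Add(17, W, a)
Add(Function('F')(-8, -17), Mul(-1, Function('L')(11, V))) = Add(1, Mul(-1, Add(17, 11, 16))) = Add(1, Mul(-1, 44)) = Add(1, -44) = -43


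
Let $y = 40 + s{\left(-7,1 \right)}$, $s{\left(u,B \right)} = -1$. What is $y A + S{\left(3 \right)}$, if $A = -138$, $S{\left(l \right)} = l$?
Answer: $-5379$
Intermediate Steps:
$y = 39$ ($y = 40 - 1 = 39$)
$y A + S{\left(3 \right)} = 39 \left(-138\right) + 3 = -5382 + 3 = -5379$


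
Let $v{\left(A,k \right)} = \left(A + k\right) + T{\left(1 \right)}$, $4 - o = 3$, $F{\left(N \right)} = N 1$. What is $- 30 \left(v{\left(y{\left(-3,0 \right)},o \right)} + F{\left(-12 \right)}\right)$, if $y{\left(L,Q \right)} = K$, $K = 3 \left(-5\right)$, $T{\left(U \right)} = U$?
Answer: $750$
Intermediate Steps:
$F{\left(N \right)} = N$
$o = 1$ ($o = 4 - 3 = 1$)
$K = -15$
$y{\left(L,Q \right)} = -15$
$v{\left(A,k \right)} = 1 + A + k$ ($v{\left(A,k \right)} = \left(A + k\right) + 1 = 1 + A + k$)
$- 30 \left(v{\left(y{\left(-3,0 \right)},o \right)} + F{\left(-12 \right)}\right) = - 30 \left(\left(1 - 15 + 1\right) - 12\right) = - 30 \left(-13 - 12\right) = \left(-30\right) \left(-25\right) = 750$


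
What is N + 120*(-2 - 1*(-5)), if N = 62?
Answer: 422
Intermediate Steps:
N + 120*(-2 - 1*(-5)) = 62 + 120*(-2 - 1*(-5)) = 62 + 120*(-2 + 5) = 62 + 120*3 = 62 + 360 = 422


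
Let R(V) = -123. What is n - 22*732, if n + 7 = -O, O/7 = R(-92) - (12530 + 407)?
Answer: 75309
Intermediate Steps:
O = -91420 (O = 7*(-123 - (12530 + 407)) = 7*(-123 - 1*12937) = 7*(-123 - 12937) = 7*(-13060) = -91420)
n = 91413 (n = -7 - 1*(-91420) = -7 + 91420 = 91413)
n - 22*732 = 91413 - 22*732 = 91413 - 16104 = 75309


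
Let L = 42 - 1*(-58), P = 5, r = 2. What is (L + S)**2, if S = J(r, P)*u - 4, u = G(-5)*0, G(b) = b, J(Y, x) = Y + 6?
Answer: 9216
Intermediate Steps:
J(Y, x) = 6 + Y
u = 0 (u = -5*0 = 0)
S = -4 (S = (6 + 2)*0 - 4 = 8*0 - 4 = 0 - 4 = -4)
L = 100 (L = 42 + 58 = 100)
(L + S)**2 = (100 - 4)**2 = 96**2 = 9216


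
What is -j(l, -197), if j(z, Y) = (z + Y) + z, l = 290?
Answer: -383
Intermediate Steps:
j(z, Y) = Y + 2*z (j(z, Y) = (Y + z) + z = Y + 2*z)
-j(l, -197) = -(-197 + 2*290) = -(-197 + 580) = -1*383 = -383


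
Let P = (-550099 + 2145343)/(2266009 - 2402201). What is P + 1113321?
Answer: 5415136371/4864 ≈ 1.1133e+6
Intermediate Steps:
P = -56973/4864 (P = 1595244/(-136192) = 1595244*(-1/136192) = -56973/4864 ≈ -11.713)
P + 1113321 = -56973/4864 + 1113321 = 5415136371/4864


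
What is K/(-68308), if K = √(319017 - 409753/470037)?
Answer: -√17620439637230853/16053643698 ≈ -0.0082687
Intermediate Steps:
K = 2*√17620439637230853/470037 (K = √(319017 - 409753*1/470037) = √(319017 - 409753/470037) = √(149949383876/470037) = 2*√17620439637230853/470037 ≈ 564.82)
K/(-68308) = (2*√17620439637230853/470037)/(-68308) = (2*√17620439637230853/470037)*(-1/68308) = -√17620439637230853/16053643698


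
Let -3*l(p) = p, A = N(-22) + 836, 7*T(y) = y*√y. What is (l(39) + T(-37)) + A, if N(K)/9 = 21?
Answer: 1012 - 37*I*√37/7 ≈ 1012.0 - 32.152*I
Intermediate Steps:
T(y) = y^(3/2)/7 (T(y) = (y*√y)/7 = y^(3/2)/7)
N(K) = 189 (N(K) = 9*21 = 189)
A = 1025 (A = 189 + 836 = 1025)
l(p) = -p/3
(l(39) + T(-37)) + A = (-⅓*39 + (-37)^(3/2)/7) + 1025 = (-13 + (-37*I*√37)/7) + 1025 = (-13 - 37*I*√37/7) + 1025 = 1012 - 37*I*√37/7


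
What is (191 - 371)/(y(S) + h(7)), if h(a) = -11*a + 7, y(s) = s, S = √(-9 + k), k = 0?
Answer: 12600/4909 + 540*I/4909 ≈ 2.5667 + 0.11*I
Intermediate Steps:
S = 3*I (S = √(-9 + 0) = √(-9) = 3*I ≈ 3.0*I)
h(a) = 7 - 11*a
(191 - 371)/(y(S) + h(7)) = (191 - 371)/(3*I + (7 - 11*7)) = -180/(3*I + (7 - 77)) = -180/(3*I - 70) = -180*(-70 - 3*I)/4909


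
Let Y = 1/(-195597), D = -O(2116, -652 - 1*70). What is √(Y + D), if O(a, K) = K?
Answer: √3069156710189/65199 ≈ 26.870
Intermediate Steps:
D = 722 (D = -(-652 - 1*70) = -(-652 - 70) = -1*(-722) = 722)
Y = -1/195597 ≈ -5.1126e-6
√(Y + D) = √(-1/195597 + 722) = √(141221033/195597) = √3069156710189/65199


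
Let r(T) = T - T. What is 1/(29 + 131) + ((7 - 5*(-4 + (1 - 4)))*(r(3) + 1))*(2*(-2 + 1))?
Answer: -13439/160 ≈ -83.994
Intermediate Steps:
r(T) = 0
1/(29 + 131) + ((7 - 5*(-4 + (1 - 4)))*(r(3) + 1))*(2*(-2 + 1)) = 1/(29 + 131) + ((7 - 5*(-4 + (1 - 4)))*(0 + 1))*(2*(-2 + 1)) = 1/160 + ((7 - 5*(-4 - 3))*1)*(2*(-1)) = 1/160 + ((7 - 5*(-7))*1)*(-2) = 1/160 + ((7 + 35)*1)*(-2) = 1/160 + (42*1)*(-2) = 1/160 + 42*(-2) = 1/160 - 84 = -13439/160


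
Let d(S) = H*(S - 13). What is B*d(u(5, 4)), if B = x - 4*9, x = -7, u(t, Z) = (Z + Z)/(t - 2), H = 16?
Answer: 21328/3 ≈ 7109.3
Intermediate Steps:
u(t, Z) = 2*Z/(-2 + t) (u(t, Z) = (2*Z)/(-2 + t) = 2*Z/(-2 + t))
d(S) = -208 + 16*S (d(S) = 16*(S - 13) = 16*(-13 + S) = -208 + 16*S)
B = -43 (B = -7 - 4*9 = -7 - 36 = -43)
B*d(u(5, 4)) = -43*(-208 + 16*(2*4/(-2 + 5))) = -43*(-208 + 16*(2*4/3)) = -43*(-208 + 16*(2*4*(⅓))) = -43*(-208 + 16*(8/3)) = -43*(-208 + 128/3) = -43*(-496/3) = 21328/3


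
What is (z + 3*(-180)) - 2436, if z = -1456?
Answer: -4432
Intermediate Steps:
(z + 3*(-180)) - 2436 = (-1456 + 3*(-180)) - 2436 = (-1456 - 540) - 2436 = -1996 - 2436 = -4432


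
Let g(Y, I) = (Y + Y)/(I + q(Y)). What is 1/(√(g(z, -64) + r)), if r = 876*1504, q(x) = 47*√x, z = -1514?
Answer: 1/(2*√((21080821 - 15480672*I*√1514)/(64 - 47*I*√1514))) ≈ 0.00087121 - 5.4677e-10*I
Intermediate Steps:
g(Y, I) = 2*Y/(I + 47*√Y) (g(Y, I) = (Y + Y)/(I + 47*√Y) = (2*Y)/(I + 47*√Y) = 2*Y/(I + 47*√Y))
r = 1317504
1/(√(g(z, -64) + r)) = 1/(√(2*(-1514)/(-64 + 47*√(-1514)) + 1317504)) = 1/(√(2*(-1514)/(-64 + 47*(I*√1514)) + 1317504)) = 1/(√(2*(-1514)/(-64 + 47*I*√1514) + 1317504)) = 1/(√(-3028/(-64 + 47*I*√1514) + 1317504)) = 1/(√(1317504 - 3028/(-64 + 47*I*√1514))) = (1317504 - 3028/(-64 + 47*I*√1514))^(-½)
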